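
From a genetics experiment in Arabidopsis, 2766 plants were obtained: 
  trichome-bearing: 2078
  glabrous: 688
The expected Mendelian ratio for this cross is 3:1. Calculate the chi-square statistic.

0.024

Under the 3:1 hypothesis (Σ ratio = 4, N = 2766):
  trichome-bearing: 2766 × 3/4 = 2074.5
  glabrous: 2766 × 1/4 = 691.5
χ² = Σ (O − E)² / E
  trichome-bearing: (2078 − 2074.5)² / 2074.5 = 0.0059
  glabrous: (688 − 691.5)² / 691.5 = 0.0177
χ² = 0.0059 + 0.0177 = 0.0236 ≈ 0.024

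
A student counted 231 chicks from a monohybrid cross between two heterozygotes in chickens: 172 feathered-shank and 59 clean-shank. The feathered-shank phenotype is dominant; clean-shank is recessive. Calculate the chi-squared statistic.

For a monohybrid cross between heterozygotes with complete dominance, the expected phenotypic ratio is 3:1.
Total ratio parts = 4. Expected numbers out of 231:
  feathered-shank: 231 × 3/4 = 173.25
  clean-shank: 231 × 1/4 = 57.75
χ² = Σ (O − E)² / E
  feathered-shank: (172 − 173.25)² / 173.25 = 0.0090
  clean-shank: (59 − 57.75)² / 57.75 = 0.0271
χ² = 0.0090 + 0.0271 = 0.0361 ≈ 0.036

0.036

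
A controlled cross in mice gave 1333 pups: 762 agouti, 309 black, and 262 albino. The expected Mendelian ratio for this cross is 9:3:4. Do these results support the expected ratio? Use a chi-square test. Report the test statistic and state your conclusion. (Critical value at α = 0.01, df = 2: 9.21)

29.389; not consistent

Total ratio parts = 16. Expected numbers out of 1333:
  agouti: 1333 × 9/16 = 749.8125
  black: 1333 × 3/16 = 249.9375
  albino: 1333 × 4/16 = 333.25
χ² = Σ (O − E)² / E
  agouti: (762 − 749.8125)² / 749.8125 = 0.1981
  black: (309 − 249.9375)² / 249.9375 = 13.9570
  albino: (262 − 333.25)² / 333.25 = 15.2335
χ² = 0.1981 + 13.9570 + 15.2335 = 29.3886 ≈ 29.389
Degrees of freedom = 3 − 1 = 2; critical value at α = 0.01 is 9.21.
Since 29.389 > 9.21, we reject the null hypothesis — the data do not fit the 9:3:4 ratio.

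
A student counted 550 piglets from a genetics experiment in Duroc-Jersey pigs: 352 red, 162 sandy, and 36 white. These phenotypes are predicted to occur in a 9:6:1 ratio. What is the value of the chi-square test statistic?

Total ratio parts = 16. Expected numbers out of 550:
  red: 550 × 9/16 = 309.375
  sandy: 550 × 6/16 = 206.25
  white: 550 × 1/16 = 34.375
χ² = Σ (O − E)² / E
  red: (352 − 309.375)² / 309.375 = 5.8728
  sandy: (162 − 206.25)² / 206.25 = 9.4936
  white: (36 − 34.375)² / 34.375 = 0.0768
χ² = 5.8728 + 9.4936 + 0.0768 = 15.4432 ≈ 15.443

15.443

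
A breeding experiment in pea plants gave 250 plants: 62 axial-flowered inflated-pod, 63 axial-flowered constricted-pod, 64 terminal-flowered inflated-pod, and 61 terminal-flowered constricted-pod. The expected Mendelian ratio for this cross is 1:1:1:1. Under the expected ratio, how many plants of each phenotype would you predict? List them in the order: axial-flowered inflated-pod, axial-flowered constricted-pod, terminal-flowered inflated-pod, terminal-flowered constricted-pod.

62.5, 62.5, 62.5, 62.5

The 1:1:1:1 ratio has 4 parts, so with N = 250 the expected counts are:
  axial-flowered inflated-pod: 250 × 1/4 = 62.5
  axial-flowered constricted-pod: 250 × 1/4 = 62.5
  terminal-flowered inflated-pod: 250 × 1/4 = 62.5
  terminal-flowered constricted-pod: 250 × 1/4 = 62.5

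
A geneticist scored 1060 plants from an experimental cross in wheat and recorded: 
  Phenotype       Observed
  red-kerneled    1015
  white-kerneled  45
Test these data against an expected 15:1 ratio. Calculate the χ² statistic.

7.270

The 15:1 ratio has 16 parts, so with N = 1060 the expected counts are:
  red-kerneled: 1060 × 15/16 = 993.75
  white-kerneled: 1060 × 1/16 = 66.25
χ² = Σ (O − E)² / E
  red-kerneled: (1015 − 993.75)² / 993.75 = 0.4544
  white-kerneled: (45 − 66.25)² / 66.25 = 6.8160
χ² = 0.4544 + 6.8160 = 7.2704 ≈ 7.270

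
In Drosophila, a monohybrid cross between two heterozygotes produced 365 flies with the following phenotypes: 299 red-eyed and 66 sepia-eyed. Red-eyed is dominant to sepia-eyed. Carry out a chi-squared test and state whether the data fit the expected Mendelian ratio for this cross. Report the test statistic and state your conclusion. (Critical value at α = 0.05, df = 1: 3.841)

For a monohybrid cross between heterozygotes with complete dominance, the expected phenotypic ratio is 3:1.
Total ratio parts = 4. Expected numbers out of 365:
  red-eyed: 365 × 3/4 = 273.75
  sepia-eyed: 365 × 1/4 = 91.25
χ² = Σ (O − E)² / E
  red-eyed: (299 − 273.75)² / 273.75 = 2.3290
  sepia-eyed: (66 − 91.25)² / 91.25 = 6.9870
χ² = 2.3290 + 6.9870 = 9.316
Degrees of freedom = 2 − 1 = 1; critical value at α = 0.05 is 3.841.
Since 9.316 > 3.841, we reject the null hypothesis — the data do not fit the 3:1 ratio.

9.316; not consistent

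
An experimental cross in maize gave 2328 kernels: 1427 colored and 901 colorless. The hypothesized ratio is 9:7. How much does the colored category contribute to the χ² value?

10.543

Under the 9:7 hypothesis (Σ ratio = 16, N = 2328):
  colored: 2328 × 9/16 = 1309.5
  colorless: 2328 × 7/16 = 1018.5
Contribution of colored: (1427 − 1309.5)² / 1309.5 = 10.5431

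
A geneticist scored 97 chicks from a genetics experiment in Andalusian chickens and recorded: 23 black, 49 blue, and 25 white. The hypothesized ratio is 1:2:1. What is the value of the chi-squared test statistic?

The 1:2:1 ratio has 4 parts, so with N = 97 the expected counts are:
  black: 97 × 1/4 = 24.25
  blue: 97 × 2/4 = 48.5
  white: 97 × 1/4 = 24.25
χ² = Σ (O − E)² / E
  black: (23 − 24.25)² / 24.25 = 0.0644
  blue: (49 − 48.5)² / 48.5 = 0.0052
  white: (25 − 24.25)² / 24.25 = 0.0232
χ² = 0.0644 + 0.0052 + 0.0232 = 0.0928 ≈ 0.093

0.093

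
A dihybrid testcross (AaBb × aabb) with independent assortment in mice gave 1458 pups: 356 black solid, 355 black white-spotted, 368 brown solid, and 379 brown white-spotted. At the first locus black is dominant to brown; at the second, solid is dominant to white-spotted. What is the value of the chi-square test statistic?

1.056

A dihybrid testcross with independent assortment gives a 1:1:1:1 ratio.
Expected counts for N = 1458 under a 1:1:1:1 ratio (total parts = 4):
  black solid: 1458 × 1/4 = 364.5
  black white-spotted: 1458 × 1/4 = 364.5
  brown solid: 1458 × 1/4 = 364.5
  brown white-spotted: 1458 × 1/4 = 364.5
χ² = Σ (O − E)² / E
  black solid: (356 − 364.5)² / 364.5 = 0.1982
  black white-spotted: (355 − 364.5)² / 364.5 = 0.2476
  brown solid: (368 − 364.5)² / 364.5 = 0.0336
  brown white-spotted: (379 − 364.5)² / 364.5 = 0.5768
χ² = 0.1982 + 0.2476 + 0.0336 + 0.5768 = 1.0562 ≈ 1.056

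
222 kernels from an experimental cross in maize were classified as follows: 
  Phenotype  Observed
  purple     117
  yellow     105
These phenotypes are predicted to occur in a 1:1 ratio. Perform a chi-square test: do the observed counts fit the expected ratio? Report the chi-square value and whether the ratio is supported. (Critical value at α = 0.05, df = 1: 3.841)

Total ratio parts = 2. Expected numbers out of 222:
  purple: 222 × 1/2 = 111
  yellow: 222 × 1/2 = 111
χ² = Σ (O − E)² / E
  purple: (117 − 111)² / 111 = 0.3243
  yellow: (105 − 111)² / 111 = 0.3243
χ² = 0.3243 + 0.3243 = 0.6486 ≈ 0.649
Degrees of freedom = 2 − 1 = 1; critical value at α = 0.05 is 3.841.
Since 0.649 < 3.841, we fail to reject the null hypothesis — the data are consistent with the 1:1 ratio.

0.649; consistent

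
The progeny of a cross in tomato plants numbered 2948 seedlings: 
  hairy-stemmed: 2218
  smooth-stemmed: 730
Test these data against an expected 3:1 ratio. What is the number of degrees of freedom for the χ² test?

1

A goodness-of-fit test with 2 phenotype classes has df = 2 − 1 = 1.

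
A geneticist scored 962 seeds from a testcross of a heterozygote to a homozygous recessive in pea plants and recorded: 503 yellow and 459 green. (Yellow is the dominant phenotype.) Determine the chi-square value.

2.012

A testcross of a heterozygote (Aa × aa) gives a 1:1 phenotypic ratio.
The 1:1 ratio has 2 parts, so with N = 962 the expected counts are:
  yellow: 962 × 1/2 = 481
  green: 962 × 1/2 = 481
χ² = Σ (O − E)² / E
  yellow: (503 − 481)² / 481 = 1.0062
  green: (459 − 481)² / 481 = 1.0062
χ² = 1.0062 + 1.0062 = 2.0124 ≈ 2.012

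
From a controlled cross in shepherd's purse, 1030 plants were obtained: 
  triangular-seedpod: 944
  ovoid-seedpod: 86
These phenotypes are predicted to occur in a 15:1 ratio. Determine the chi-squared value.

The 15:1 ratio has 16 parts, so with N = 1030 the expected counts are:
  triangular-seedpod: 1030 × 15/16 = 965.625
  ovoid-seedpod: 1030 × 1/16 = 64.375
χ² = Σ (O − E)² / E
  triangular-seedpod: (944 − 965.625)² / 965.625 = 0.4843
  ovoid-seedpod: (86 − 64.375)² / 64.375 = 7.2643
χ² = 0.4843 + 7.2643 = 7.7486 ≈ 7.749

7.749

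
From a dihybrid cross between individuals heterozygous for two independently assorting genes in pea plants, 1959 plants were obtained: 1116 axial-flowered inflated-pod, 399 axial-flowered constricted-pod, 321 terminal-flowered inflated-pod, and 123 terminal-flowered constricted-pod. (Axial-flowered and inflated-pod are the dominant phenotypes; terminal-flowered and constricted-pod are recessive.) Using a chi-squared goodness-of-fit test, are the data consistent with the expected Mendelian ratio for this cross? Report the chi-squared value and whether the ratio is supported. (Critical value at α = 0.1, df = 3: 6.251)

8.755; not consistent

A dihybrid F₂ with independent assortment and complete dominance at both loci gives a 9:3:3:1 phenotypic ratio.
Total ratio parts = 16. Expected numbers out of 1959:
  axial-flowered inflated-pod: 1959 × 9/16 = 1101.9375
  axial-flowered constricted-pod: 1959 × 3/16 = 367.3125
  terminal-flowered inflated-pod: 1959 × 3/16 = 367.3125
  terminal-flowered constricted-pod: 1959 × 1/16 = 122.4375
χ² = Σ (O − E)² / E
  axial-flowered inflated-pod: (1116 − 1101.9375)² / 1101.9375 = 0.1795
  axial-flowered constricted-pod: (399 − 367.3125)² / 367.3125 = 2.7336
  terminal-flowered inflated-pod: (321 − 367.3125)² / 367.3125 = 5.8393
  terminal-flowered constricted-pod: (123 − 122.4375)² / 122.4375 = 0.0026
χ² = 0.1795 + 2.7336 + 5.8393 + 0.0026 = 8.755
Degrees of freedom = 4 − 1 = 3; critical value at α = 0.1 is 6.251.
Since 8.755 > 6.251, we reject the null hypothesis — the data do not fit the 9:3:3:1 ratio.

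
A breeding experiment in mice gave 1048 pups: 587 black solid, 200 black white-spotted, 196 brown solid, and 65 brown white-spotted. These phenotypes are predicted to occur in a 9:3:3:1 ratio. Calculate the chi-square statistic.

Under the 9:3:3:1 hypothesis (Σ ratio = 16, N = 1048):
  black solid: 1048 × 9/16 = 589.5
  black white-spotted: 1048 × 3/16 = 196.5
  brown solid: 1048 × 3/16 = 196.5
  brown white-spotted: 1048 × 1/16 = 65.5
χ² = Σ (O − E)² / E
  black solid: (587 − 589.5)² / 589.5 = 0.0106
  black white-spotted: (200 − 196.5)² / 196.5 = 0.0623
  brown solid: (196 − 196.5)² / 196.5 = 0.0013
  brown white-spotted: (65 − 65.5)² / 65.5 = 0.0038
χ² = 0.0106 + 0.0623 + 0.0013 + 0.0038 = 0.078

0.078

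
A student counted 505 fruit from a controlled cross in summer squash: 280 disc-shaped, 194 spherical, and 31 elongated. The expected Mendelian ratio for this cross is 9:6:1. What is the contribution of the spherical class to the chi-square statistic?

0.113

Total ratio parts = 16. Expected numbers out of 505:
  disc-shaped: 505 × 9/16 = 284.0625
  spherical: 505 × 6/16 = 189.375
  elongated: 505 × 1/16 = 31.5625
Contribution of spherical: (194 − 189.375)² / 189.375 = 0.1130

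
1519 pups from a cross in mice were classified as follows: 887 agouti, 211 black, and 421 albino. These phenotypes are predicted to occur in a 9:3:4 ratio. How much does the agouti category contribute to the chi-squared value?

1.241

Under the 9:3:4 hypothesis (Σ ratio = 16, N = 1519):
  agouti: 1519 × 9/16 = 854.4375
  black: 1519 × 3/16 = 284.8125
  albino: 1519 × 4/16 = 379.75
Contribution of agouti: (887 − 854.4375)² / 854.4375 = 1.2410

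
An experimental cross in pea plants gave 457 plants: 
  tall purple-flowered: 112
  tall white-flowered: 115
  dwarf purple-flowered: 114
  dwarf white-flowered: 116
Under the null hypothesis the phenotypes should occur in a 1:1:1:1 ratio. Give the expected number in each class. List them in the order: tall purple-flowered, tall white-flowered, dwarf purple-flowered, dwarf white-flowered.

114.25, 114.25, 114.25, 114.25

The 1:1:1:1 ratio has 4 parts, so with N = 457 the expected counts are:
  tall purple-flowered: 457 × 1/4 = 114.25
  tall white-flowered: 457 × 1/4 = 114.25
  dwarf purple-flowered: 457 × 1/4 = 114.25
  dwarf white-flowered: 457 × 1/4 = 114.25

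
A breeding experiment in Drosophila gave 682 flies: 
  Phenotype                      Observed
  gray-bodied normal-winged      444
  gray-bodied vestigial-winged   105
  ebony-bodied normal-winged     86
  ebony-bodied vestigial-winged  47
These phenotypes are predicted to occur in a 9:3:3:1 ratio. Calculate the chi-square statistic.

27.756

The 9:3:3:1 ratio has 16 parts, so with N = 682 the expected counts are:
  gray-bodied normal-winged: 682 × 9/16 = 383.625
  gray-bodied vestigial-winged: 682 × 3/16 = 127.875
  ebony-bodied normal-winged: 682 × 3/16 = 127.875
  ebony-bodied vestigial-winged: 682 × 1/16 = 42.625
χ² = Σ (O − E)² / E
  gray-bodied normal-winged: (444 − 383.625)² / 383.625 = 9.5018
  gray-bodied vestigial-winged: (105 − 127.875)² / 127.875 = 4.0920
  ebony-bodied normal-winged: (86 − 127.875)² / 127.875 = 13.7127
  ebony-bodied vestigial-winged: (47 − 42.625)² / 42.625 = 0.4490
χ² = 9.5018 + 4.0920 + 13.7127 + 0.4490 = 27.7555 ≈ 27.756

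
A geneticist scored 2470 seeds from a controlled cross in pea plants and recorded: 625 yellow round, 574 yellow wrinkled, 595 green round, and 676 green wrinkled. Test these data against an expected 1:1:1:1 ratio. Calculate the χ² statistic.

Under the 1:1:1:1 hypothesis (Σ ratio = 4, N = 2470):
  yellow round: 2470 × 1/4 = 617.5
  yellow wrinkled: 2470 × 1/4 = 617.5
  green round: 2470 × 1/4 = 617.5
  green wrinkled: 2470 × 1/4 = 617.5
χ² = Σ (O − E)² / E
  yellow round: (625 − 617.5)² / 617.5 = 0.0911
  yellow wrinkled: (574 − 617.5)² / 617.5 = 3.0644
  green round: (595 − 617.5)² / 617.5 = 0.8198
  green wrinkled: (676 − 617.5)² / 617.5 = 5.5421
χ² = 0.0911 + 3.0644 + 0.8198 + 5.5421 = 9.5174 ≈ 9.517

9.517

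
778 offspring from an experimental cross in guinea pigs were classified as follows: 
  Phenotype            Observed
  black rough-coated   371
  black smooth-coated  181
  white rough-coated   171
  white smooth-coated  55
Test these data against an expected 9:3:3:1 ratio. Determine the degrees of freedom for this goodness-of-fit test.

3

A goodness-of-fit test with 4 phenotype classes has df = 4 − 1 = 3.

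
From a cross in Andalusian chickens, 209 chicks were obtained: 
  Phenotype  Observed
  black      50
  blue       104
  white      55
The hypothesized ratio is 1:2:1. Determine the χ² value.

0.244

Total ratio parts = 4. Expected numbers out of 209:
  black: 209 × 1/4 = 52.25
  blue: 209 × 2/4 = 104.5
  white: 209 × 1/4 = 52.25
χ² = Σ (O − E)² / E
  black: (50 − 52.25)² / 52.25 = 0.0969
  blue: (104 − 104.5)² / 104.5 = 0.0024
  white: (55 − 52.25)² / 52.25 = 0.1447
χ² = 0.0969 + 0.0024 + 0.1447 = 0.244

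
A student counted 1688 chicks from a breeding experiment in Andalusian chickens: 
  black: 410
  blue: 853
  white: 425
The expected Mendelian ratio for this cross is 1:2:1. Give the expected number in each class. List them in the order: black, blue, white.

Expected counts for N = 1688 under a 1:2:1 ratio (total parts = 4):
  black: 1688 × 1/4 = 422
  blue: 1688 × 2/4 = 844
  white: 1688 × 1/4 = 422

422, 844, 422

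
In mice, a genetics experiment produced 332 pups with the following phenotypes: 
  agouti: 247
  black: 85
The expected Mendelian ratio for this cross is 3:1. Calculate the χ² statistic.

0.064

Expected counts for N = 332 under a 3:1 ratio (total parts = 4):
  agouti: 332 × 3/4 = 249
  black: 332 × 1/4 = 83
χ² = Σ (O − E)² / E
  agouti: (247 − 249)² / 249 = 0.0161
  black: (85 − 83)² / 83 = 0.0482
χ² = 0.0161 + 0.0482 = 0.0643 ≈ 0.064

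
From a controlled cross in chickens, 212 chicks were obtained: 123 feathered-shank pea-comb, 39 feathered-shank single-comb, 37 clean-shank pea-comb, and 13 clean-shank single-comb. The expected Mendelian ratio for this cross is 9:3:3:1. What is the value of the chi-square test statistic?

Expected counts for N = 212 under a 9:3:3:1 ratio (total parts = 16):
  feathered-shank pea-comb: 212 × 9/16 = 119.25
  feathered-shank single-comb: 212 × 3/16 = 39.75
  clean-shank pea-comb: 212 × 3/16 = 39.75
  clean-shank single-comb: 212 × 1/16 = 13.25
χ² = Σ (O − E)² / E
  feathered-shank pea-comb: (123 − 119.25)² / 119.25 = 0.1179
  feathered-shank single-comb: (39 − 39.75)² / 39.75 = 0.0142
  clean-shank pea-comb: (37 − 39.75)² / 39.75 = 0.1903
  clean-shank single-comb: (13 − 13.25)² / 13.25 = 0.0047
χ² = 0.1179 + 0.0142 + 0.1903 + 0.0047 = 0.3271 ≈ 0.327

0.327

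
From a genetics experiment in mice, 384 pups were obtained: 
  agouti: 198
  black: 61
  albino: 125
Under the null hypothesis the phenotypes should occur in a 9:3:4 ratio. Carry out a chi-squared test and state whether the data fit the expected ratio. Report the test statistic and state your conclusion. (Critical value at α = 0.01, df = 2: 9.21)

Under the 9:3:4 hypothesis (Σ ratio = 16, N = 384):
  agouti: 384 × 9/16 = 216
  black: 384 × 3/16 = 72
  albino: 384 × 4/16 = 96
χ² = Σ (O − E)² / E
  agouti: (198 − 216)² / 216 = 1.5000
  black: (61 − 72)² / 72 = 1.6806
  albino: (125 − 96)² / 96 = 8.7604
χ² = 1.5000 + 1.6806 + 8.7604 = 11.941
Degrees of freedom = 3 − 1 = 2; critical value at α = 0.01 is 9.21.
Since 11.941 > 9.21, we reject the null hypothesis — the data do not fit the 9:3:4 ratio.

11.941; not consistent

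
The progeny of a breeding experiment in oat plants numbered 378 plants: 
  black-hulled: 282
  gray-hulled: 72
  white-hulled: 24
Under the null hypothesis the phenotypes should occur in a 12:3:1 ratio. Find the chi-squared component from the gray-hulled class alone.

The 12:3:1 ratio has 16 parts, so with N = 378 the expected counts are:
  black-hulled: 378 × 12/16 = 283.5
  gray-hulled: 378 × 3/16 = 70.875
  white-hulled: 378 × 1/16 = 23.625
Contribution of gray-hulled: (72 − 70.875)² / 70.875 = 0.0179

0.018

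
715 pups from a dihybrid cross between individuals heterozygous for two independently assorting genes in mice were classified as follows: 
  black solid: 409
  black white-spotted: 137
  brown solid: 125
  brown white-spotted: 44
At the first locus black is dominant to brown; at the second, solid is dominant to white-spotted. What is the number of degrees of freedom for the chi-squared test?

A dihybrid F₂ with independent assortment and complete dominance at both loci gives a 9:3:3:1 phenotypic ratio.
A goodness-of-fit test with 4 phenotype classes has df = 4 − 1 = 3.

3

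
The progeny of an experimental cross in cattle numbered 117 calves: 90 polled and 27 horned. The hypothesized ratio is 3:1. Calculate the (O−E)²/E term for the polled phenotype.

Under the 3:1 hypothesis (Σ ratio = 4, N = 117):
  polled: 117 × 3/4 = 87.75
  horned: 117 × 1/4 = 29.25
Contribution of polled: (90 − 87.75)² / 87.75 = 0.0577

0.058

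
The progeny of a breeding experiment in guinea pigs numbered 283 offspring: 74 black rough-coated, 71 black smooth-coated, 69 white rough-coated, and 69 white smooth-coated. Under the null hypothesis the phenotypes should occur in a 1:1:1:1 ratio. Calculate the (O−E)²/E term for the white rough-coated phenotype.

0.043

Expected counts for N = 283 under a 1:1:1:1 ratio (total parts = 4):
  black rough-coated: 283 × 1/4 = 70.75
  black smooth-coated: 283 × 1/4 = 70.75
  white rough-coated: 283 × 1/4 = 70.75
  white smooth-coated: 283 × 1/4 = 70.75
Contribution of white rough-coated: (69 − 70.75)² / 70.75 = 0.0433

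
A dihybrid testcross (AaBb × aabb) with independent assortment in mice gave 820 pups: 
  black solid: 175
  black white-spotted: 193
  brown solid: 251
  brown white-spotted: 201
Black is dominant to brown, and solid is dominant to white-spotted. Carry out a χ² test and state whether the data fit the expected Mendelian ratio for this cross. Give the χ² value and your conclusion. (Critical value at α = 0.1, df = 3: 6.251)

A dihybrid testcross with independent assortment gives a 1:1:1:1 ratio.
Total ratio parts = 4. Expected numbers out of 820:
  black solid: 820 × 1/4 = 205
  black white-spotted: 820 × 1/4 = 205
  brown solid: 820 × 1/4 = 205
  brown white-spotted: 820 × 1/4 = 205
χ² = Σ (O − E)² / E
  black solid: (175 − 205)² / 205 = 4.3902
  black white-spotted: (193 − 205)² / 205 = 0.7024
  brown solid: (251 − 205)² / 205 = 10.3220
  brown white-spotted: (201 − 205)² / 205 = 0.0780
χ² = 4.3902 + 0.7024 + 10.3220 + 0.0780 = 15.4926 ≈ 15.493
Degrees of freedom = 4 − 1 = 3; critical value at α = 0.1 is 6.251.
Since 15.493 > 6.251, we reject the null hypothesis — the data do not fit the 1:1:1:1 ratio.

15.493; not consistent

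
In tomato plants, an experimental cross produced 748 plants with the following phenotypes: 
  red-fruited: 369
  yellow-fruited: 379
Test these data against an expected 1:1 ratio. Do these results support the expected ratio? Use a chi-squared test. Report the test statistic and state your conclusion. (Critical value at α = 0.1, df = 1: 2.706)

Total ratio parts = 2. Expected numbers out of 748:
  red-fruited: 748 × 1/2 = 374
  yellow-fruited: 748 × 1/2 = 374
χ² = Σ (O − E)² / E
  red-fruited: (369 − 374)² / 374 = 0.0668
  yellow-fruited: (379 − 374)² / 374 = 0.0668
χ² = 0.0668 + 0.0668 = 0.1336 ≈ 0.134
Degrees of freedom = 2 − 1 = 1; critical value at α = 0.1 is 2.706.
Since 0.134 < 2.706, we fail to reject the null hypothesis — the data are consistent with the 1:1 ratio.

0.134; consistent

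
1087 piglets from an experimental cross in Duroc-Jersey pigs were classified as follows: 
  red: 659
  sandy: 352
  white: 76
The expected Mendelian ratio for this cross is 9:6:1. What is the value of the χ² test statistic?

12.247

The 9:6:1 ratio has 16 parts, so with N = 1087 the expected counts are:
  red: 1087 × 9/16 = 611.4375
  sandy: 1087 × 6/16 = 407.625
  white: 1087 × 1/16 = 67.9375
χ² = Σ (O − E)² / E
  red: (659 − 611.4375)² / 611.4375 = 3.6998
  sandy: (352 − 407.625)² / 407.625 = 7.5907
  white: (76 − 67.9375)² / 67.9375 = 0.9568
χ² = 3.6998 + 7.5907 + 0.9568 = 12.2473 ≈ 12.247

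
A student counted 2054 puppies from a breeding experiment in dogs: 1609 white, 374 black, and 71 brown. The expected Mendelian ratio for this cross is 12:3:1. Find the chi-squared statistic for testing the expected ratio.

The 12:3:1 ratio has 16 parts, so with N = 2054 the expected counts are:
  white: 2054 × 12/16 = 1540.5
  black: 2054 × 3/16 = 385.125
  brown: 2054 × 1/16 = 128.375
χ² = Σ (O − E)² / E
  white: (1609 − 1540.5)² / 1540.5 = 3.0459
  black: (374 − 385.125)² / 385.125 = 0.3214
  brown: (71 − 128.375)² / 128.375 = 25.6428
χ² = 3.0459 + 0.3214 + 25.6428 = 29.0101 ≈ 29.010

29.010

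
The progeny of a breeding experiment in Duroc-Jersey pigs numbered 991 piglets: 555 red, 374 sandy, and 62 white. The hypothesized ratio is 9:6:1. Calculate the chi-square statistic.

The 9:6:1 ratio has 16 parts, so with N = 991 the expected counts are:
  red: 991 × 9/16 = 557.4375
  sandy: 991 × 6/16 = 371.625
  white: 991 × 1/16 = 61.9375
χ² = Σ (O − E)² / E
  red: (555 − 557.4375)² / 557.4375 = 0.0107
  sandy: (374 − 371.625)² / 371.625 = 0.0152
  white: (62 − 61.9375)² / 61.9375 = 0.0001
χ² = 0.0107 + 0.0152 + 0.0001 = 0.026

0.026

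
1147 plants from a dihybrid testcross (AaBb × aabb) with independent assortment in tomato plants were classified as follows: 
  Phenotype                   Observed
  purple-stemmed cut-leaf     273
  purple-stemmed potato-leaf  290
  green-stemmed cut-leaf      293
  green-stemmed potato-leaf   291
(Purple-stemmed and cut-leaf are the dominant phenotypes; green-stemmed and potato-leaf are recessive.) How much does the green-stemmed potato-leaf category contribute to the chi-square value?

A dihybrid testcross with independent assortment gives a 1:1:1:1 ratio.
The 1:1:1:1 ratio has 4 parts, so with N = 1147 the expected counts are:
  purple-stemmed cut-leaf: 1147 × 1/4 = 286.75
  purple-stemmed potato-leaf: 1147 × 1/4 = 286.75
  green-stemmed cut-leaf: 1147 × 1/4 = 286.75
  green-stemmed potato-leaf: 1147 × 1/4 = 286.75
Contribution of green-stemmed potato-leaf: (291 − 286.75)² / 286.75 = 0.0630

0.063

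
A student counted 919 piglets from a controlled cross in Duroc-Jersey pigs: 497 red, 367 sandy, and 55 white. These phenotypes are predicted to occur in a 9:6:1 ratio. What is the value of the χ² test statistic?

2.325

Total ratio parts = 16. Expected numbers out of 919:
  red: 919 × 9/16 = 516.9375
  sandy: 919 × 6/16 = 344.625
  white: 919 × 1/16 = 57.4375
χ² = Σ (O − E)² / E
  red: (497 − 516.9375)² / 516.9375 = 0.7690
  sandy: (367 − 344.625)² / 344.625 = 1.4527
  white: (55 − 57.4375)² / 57.4375 = 0.1034
χ² = 0.7690 + 1.4527 + 0.1034 = 2.3251 ≈ 2.325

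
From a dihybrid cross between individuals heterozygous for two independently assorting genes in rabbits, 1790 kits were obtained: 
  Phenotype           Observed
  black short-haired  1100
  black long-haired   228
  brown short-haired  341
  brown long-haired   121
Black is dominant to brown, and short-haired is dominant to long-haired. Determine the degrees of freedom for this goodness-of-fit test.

A dihybrid F₂ with independent assortment and complete dominance at both loci gives a 9:3:3:1 phenotypic ratio.
A goodness-of-fit test with 4 phenotype classes has df = 4 − 1 = 3.

3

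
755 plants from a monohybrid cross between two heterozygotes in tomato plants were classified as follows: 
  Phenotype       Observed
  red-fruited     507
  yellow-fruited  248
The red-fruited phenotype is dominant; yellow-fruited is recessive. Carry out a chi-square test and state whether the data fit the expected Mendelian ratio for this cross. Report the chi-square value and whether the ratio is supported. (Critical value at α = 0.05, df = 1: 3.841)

24.799; not consistent

For a monohybrid cross between heterozygotes with complete dominance, the expected phenotypic ratio is 3:1.
Total ratio parts = 4. Expected numbers out of 755:
  red-fruited: 755 × 3/4 = 566.25
  yellow-fruited: 755 × 1/4 = 188.75
χ² = Σ (O − E)² / E
  red-fruited: (507 − 566.25)² / 566.25 = 6.1997
  yellow-fruited: (248 − 188.75)² / 188.75 = 18.5990
χ² = 6.1997 + 18.5990 = 24.7987 ≈ 24.799
Degrees of freedom = 2 − 1 = 1; critical value at α = 0.05 is 3.841.
Since 24.799 > 3.841, we reject the null hypothesis — the data do not fit the 3:1 ratio.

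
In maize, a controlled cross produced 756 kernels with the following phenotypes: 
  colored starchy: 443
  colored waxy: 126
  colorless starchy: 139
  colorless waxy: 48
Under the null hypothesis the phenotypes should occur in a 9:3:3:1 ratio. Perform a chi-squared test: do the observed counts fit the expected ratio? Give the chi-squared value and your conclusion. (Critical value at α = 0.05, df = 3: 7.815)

2.556; consistent

Total ratio parts = 16. Expected numbers out of 756:
  colored starchy: 756 × 9/16 = 425.25
  colored waxy: 756 × 3/16 = 141.75
  colorless starchy: 756 × 3/16 = 141.75
  colorless waxy: 756 × 1/16 = 47.25
χ² = Σ (O − E)² / E
  colored starchy: (443 − 425.25)² / 425.25 = 0.7409
  colored waxy: (126 − 141.75)² / 141.75 = 1.7500
  colorless starchy: (139 − 141.75)² / 141.75 = 0.0534
  colorless waxy: (48 − 47.25)² / 47.25 = 0.0119
χ² = 0.7409 + 1.7500 + 0.0534 + 0.0119 = 2.5562 ≈ 2.556
Degrees of freedom = 4 − 1 = 3; critical value at α = 0.05 is 7.815.
Since 2.556 < 7.815, we fail to reject the null hypothesis — the data are consistent with the 9:3:3:1 ratio.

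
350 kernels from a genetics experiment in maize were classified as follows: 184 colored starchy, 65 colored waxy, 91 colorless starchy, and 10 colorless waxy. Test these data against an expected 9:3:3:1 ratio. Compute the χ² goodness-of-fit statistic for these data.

17.106

Under the 9:3:3:1 hypothesis (Σ ratio = 16, N = 350):
  colored starchy: 350 × 9/16 = 196.875
  colored waxy: 350 × 3/16 = 65.625
  colorless starchy: 350 × 3/16 = 65.625
  colorless waxy: 350 × 1/16 = 21.875
χ² = Σ (O − E)² / E
  colored starchy: (184 − 196.875)² / 196.875 = 0.8420
  colored waxy: (65 − 65.625)² / 65.625 = 0.0060
  colorless starchy: (91 − 65.625)² / 65.625 = 9.8117
  colorless waxy: (10 − 21.875)² / 21.875 = 6.4464
χ² = 0.8420 + 0.0060 + 9.8117 + 6.4464 = 17.1061 ≈ 17.106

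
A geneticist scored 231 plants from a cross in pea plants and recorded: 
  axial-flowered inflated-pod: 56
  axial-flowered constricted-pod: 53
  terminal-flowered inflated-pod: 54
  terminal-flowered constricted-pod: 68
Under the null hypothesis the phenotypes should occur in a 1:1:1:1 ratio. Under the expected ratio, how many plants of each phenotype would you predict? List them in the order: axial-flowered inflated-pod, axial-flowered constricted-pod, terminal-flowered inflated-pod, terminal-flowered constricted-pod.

57.75, 57.75, 57.75, 57.75

Expected counts for N = 231 under a 1:1:1:1 ratio (total parts = 4):
  axial-flowered inflated-pod: 231 × 1/4 = 57.75
  axial-flowered constricted-pod: 231 × 1/4 = 57.75
  terminal-flowered inflated-pod: 231 × 1/4 = 57.75
  terminal-flowered constricted-pod: 231 × 1/4 = 57.75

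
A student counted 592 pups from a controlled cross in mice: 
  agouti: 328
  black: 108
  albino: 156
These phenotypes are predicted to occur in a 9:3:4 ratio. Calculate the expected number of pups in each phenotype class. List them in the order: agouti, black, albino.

Under the 9:3:4 hypothesis (Σ ratio = 16, N = 592):
  agouti: 592 × 9/16 = 333
  black: 592 × 3/16 = 111
  albino: 592 × 4/16 = 148

333, 111, 148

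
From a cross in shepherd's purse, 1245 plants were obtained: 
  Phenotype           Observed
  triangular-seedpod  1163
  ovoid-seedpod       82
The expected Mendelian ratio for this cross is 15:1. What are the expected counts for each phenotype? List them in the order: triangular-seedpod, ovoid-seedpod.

1167.1875, 77.8125

Under the 15:1 hypothesis (Σ ratio = 16, N = 1245):
  triangular-seedpod: 1245 × 15/16 = 1167.1875
  ovoid-seedpod: 1245 × 1/16 = 77.8125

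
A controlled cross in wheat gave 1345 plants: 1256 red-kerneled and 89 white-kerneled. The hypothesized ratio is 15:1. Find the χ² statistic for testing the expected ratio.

The 15:1 ratio has 16 parts, so with N = 1345 the expected counts are:
  red-kerneled: 1345 × 15/16 = 1260.9375
  white-kerneled: 1345 × 1/16 = 84.0625
χ² = Σ (O − E)² / E
  red-kerneled: (1256 − 1260.9375)² / 1260.9375 = 0.0193
  white-kerneled: (89 − 84.0625)² / 84.0625 = 0.2900
χ² = 0.0193 + 0.2900 = 0.3093 ≈ 0.309

0.309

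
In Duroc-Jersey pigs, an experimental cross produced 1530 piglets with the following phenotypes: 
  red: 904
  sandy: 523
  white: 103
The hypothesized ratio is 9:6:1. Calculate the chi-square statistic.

7.244

Total ratio parts = 16. Expected numbers out of 1530:
  red: 1530 × 9/16 = 860.625
  sandy: 1530 × 6/16 = 573.75
  white: 1530 × 1/16 = 95.625
χ² = Σ (O − E)² / E
  red: (904 − 860.625)² / 860.625 = 2.1861
  sandy: (523 − 573.75)² / 573.75 = 4.4890
  white: (103 − 95.625)² / 95.625 = 0.5688
χ² = 2.1861 + 4.4890 + 0.5688 = 7.2439 ≈ 7.244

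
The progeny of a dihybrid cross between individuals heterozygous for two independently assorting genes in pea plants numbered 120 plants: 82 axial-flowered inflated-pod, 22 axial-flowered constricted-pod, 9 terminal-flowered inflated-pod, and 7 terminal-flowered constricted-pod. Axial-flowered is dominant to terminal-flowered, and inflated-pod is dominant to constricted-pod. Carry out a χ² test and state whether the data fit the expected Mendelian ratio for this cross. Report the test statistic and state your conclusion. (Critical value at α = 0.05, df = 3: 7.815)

A dihybrid F₂ with independent assortment and complete dominance at both loci gives a 9:3:3:1 phenotypic ratio.
Expected counts for N = 120 under a 9:3:3:1 ratio (total parts = 16):
  axial-flowered inflated-pod: 120 × 9/16 = 67.5
  axial-flowered constricted-pod: 120 × 3/16 = 22.5
  terminal-flowered inflated-pod: 120 × 3/16 = 22.5
  terminal-flowered constricted-pod: 120 × 1/16 = 7.5
χ² = Σ (O − E)² / E
  axial-flowered inflated-pod: (82 − 67.5)² / 67.5 = 3.1148
  axial-flowered constricted-pod: (22 − 22.5)² / 22.5 = 0.0111
  terminal-flowered inflated-pod: (9 − 22.5)² / 22.5 = 8.1000
  terminal-flowered constricted-pod: (7 − 7.5)² / 7.5 = 0.0333
χ² = 3.1148 + 0.0111 + 8.1000 + 0.0333 = 11.2592 ≈ 11.259
Degrees of freedom = 4 − 1 = 3; critical value at α = 0.05 is 7.815.
Since 11.259 > 7.815, we reject the null hypothesis — the data do not fit the 9:3:3:1 ratio.

11.259; not consistent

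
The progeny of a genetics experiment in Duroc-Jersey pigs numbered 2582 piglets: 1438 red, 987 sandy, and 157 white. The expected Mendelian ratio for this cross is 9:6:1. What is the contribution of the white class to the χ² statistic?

0.119

Total ratio parts = 16. Expected numbers out of 2582:
  red: 2582 × 9/16 = 1452.375
  sandy: 2582 × 6/16 = 968.25
  white: 2582 × 1/16 = 161.375
Contribution of white: (157 − 161.375)² / 161.375 = 0.1186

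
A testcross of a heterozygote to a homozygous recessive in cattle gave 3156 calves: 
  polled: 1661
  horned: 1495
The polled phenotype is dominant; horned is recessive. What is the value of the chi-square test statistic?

8.731

A testcross of a heterozygote (Aa × aa) gives a 1:1 phenotypic ratio.
The 1:1 ratio has 2 parts, so with N = 3156 the expected counts are:
  polled: 3156 × 1/2 = 1578
  horned: 3156 × 1/2 = 1578
χ² = Σ (O − E)² / E
  polled: (1661 − 1578)² / 1578 = 4.3657
  horned: (1495 − 1578)² / 1578 = 4.3657
χ² = 4.3657 + 4.3657 = 8.7314 ≈ 8.731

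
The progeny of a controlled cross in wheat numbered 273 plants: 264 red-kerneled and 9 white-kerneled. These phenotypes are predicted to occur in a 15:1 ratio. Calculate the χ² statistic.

4.064

Under the 15:1 hypothesis (Σ ratio = 16, N = 273):
  red-kerneled: 273 × 15/16 = 255.9375
  white-kerneled: 273 × 1/16 = 17.0625
χ² = Σ (O − E)² / E
  red-kerneled: (264 − 255.9375)² / 255.9375 = 0.2540
  white-kerneled: (9 − 17.0625)² / 17.0625 = 3.8098
χ² = 0.2540 + 3.8098 = 4.0638 ≈ 4.064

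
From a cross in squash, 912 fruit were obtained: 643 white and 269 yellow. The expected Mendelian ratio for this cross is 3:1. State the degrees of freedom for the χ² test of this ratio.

A goodness-of-fit test with 2 phenotype classes has df = 2 − 1 = 1.

1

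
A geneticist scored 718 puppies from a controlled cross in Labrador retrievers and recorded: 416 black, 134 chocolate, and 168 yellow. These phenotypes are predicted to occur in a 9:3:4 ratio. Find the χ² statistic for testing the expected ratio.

The 9:3:4 ratio has 16 parts, so with N = 718 the expected counts are:
  black: 718 × 9/16 = 403.875
  chocolate: 718 × 3/16 = 134.625
  yellow: 718 × 4/16 = 179.5
χ² = Σ (O − E)² / E
  black: (416 − 403.875)² / 403.875 = 0.3640
  chocolate: (134 − 134.625)² / 134.625 = 0.0029
  yellow: (168 − 179.5)² / 179.5 = 0.7368
χ² = 0.3640 + 0.0029 + 0.7368 = 1.1037 ≈ 1.104

1.104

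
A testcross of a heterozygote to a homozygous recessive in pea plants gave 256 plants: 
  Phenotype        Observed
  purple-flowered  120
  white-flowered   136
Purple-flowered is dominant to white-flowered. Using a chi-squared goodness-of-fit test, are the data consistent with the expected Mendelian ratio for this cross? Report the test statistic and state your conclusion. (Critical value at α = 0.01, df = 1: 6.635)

A testcross of a heterozygote (Aa × aa) gives a 1:1 phenotypic ratio.
Under the 1:1 hypothesis (Σ ratio = 2, N = 256):
  purple-flowered: 256 × 1/2 = 128
  white-flowered: 256 × 1/2 = 128
χ² = Σ (O − E)² / E
  purple-flowered: (120 − 128)² / 128 = 0.5000
  white-flowered: (136 − 128)² / 128 = 0.5000
χ² = 0.5000 + 0.5000 = 1.000
Degrees of freedom = 2 − 1 = 1; critical value at α = 0.01 is 6.635.
Since 1.000 < 6.635, we fail to reject the null hypothesis — the data are consistent with the 1:1 ratio.

1.000; consistent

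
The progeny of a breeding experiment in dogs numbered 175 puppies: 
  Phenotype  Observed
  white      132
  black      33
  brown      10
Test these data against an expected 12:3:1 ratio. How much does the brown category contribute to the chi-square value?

0.080

Total ratio parts = 16. Expected numbers out of 175:
  white: 175 × 12/16 = 131.25
  black: 175 × 3/16 = 32.8125
  brown: 175 × 1/16 = 10.9375
Contribution of brown: (10 − 10.9375)² / 10.9375 = 0.0804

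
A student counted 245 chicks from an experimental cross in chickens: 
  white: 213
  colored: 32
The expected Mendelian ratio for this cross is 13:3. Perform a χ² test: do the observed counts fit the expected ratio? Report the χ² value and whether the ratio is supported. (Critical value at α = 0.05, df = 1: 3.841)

Total ratio parts = 16. Expected numbers out of 245:
  white: 245 × 13/16 = 199.0625
  colored: 245 × 3/16 = 45.9375
χ² = Σ (O − E)² / E
  white: (213 − 199.0625)² / 199.0625 = 0.9758
  colored: (32 − 45.9375)² / 45.9375 = 4.2287
χ² = 0.9758 + 4.2287 = 5.2045 ≈ 5.205
Degrees of freedom = 2 − 1 = 1; critical value at α = 0.05 is 3.841.
Since 5.205 > 3.841, we reject the null hypothesis — the data do not fit the 13:3 ratio.

5.205; not consistent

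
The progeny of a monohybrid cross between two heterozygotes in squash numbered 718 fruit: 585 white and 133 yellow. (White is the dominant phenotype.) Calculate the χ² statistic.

16.061

For a monohybrid cross between heterozygotes with complete dominance, the expected phenotypic ratio is 3:1.
Under the 3:1 hypothesis (Σ ratio = 4, N = 718):
  white: 718 × 3/4 = 538.5
  yellow: 718 × 1/4 = 179.5
χ² = Σ (O − E)² / E
  white: (585 − 538.5)² / 538.5 = 4.0153
  yellow: (133 − 179.5)² / 179.5 = 12.0460
χ² = 4.0153 + 12.0460 = 16.0613 ≈ 16.061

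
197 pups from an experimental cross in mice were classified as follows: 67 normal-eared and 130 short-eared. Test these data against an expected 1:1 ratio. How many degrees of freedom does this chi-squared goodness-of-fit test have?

A goodness-of-fit test with 2 phenotype classes has df = 2 − 1 = 1.

1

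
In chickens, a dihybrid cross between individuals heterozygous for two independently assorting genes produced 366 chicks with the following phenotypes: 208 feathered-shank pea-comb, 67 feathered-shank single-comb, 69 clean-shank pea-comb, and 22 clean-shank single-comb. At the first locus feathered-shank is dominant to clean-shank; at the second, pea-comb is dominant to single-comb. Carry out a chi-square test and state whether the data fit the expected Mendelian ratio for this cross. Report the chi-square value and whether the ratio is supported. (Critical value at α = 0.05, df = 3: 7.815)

0.096; consistent

A dihybrid F₂ with independent assortment and complete dominance at both loci gives a 9:3:3:1 phenotypic ratio.
Total ratio parts = 16. Expected numbers out of 366:
  feathered-shank pea-comb: 366 × 9/16 = 205.875
  feathered-shank single-comb: 366 × 3/16 = 68.625
  clean-shank pea-comb: 366 × 3/16 = 68.625
  clean-shank single-comb: 366 × 1/16 = 22.875
χ² = Σ (O − E)² / E
  feathered-shank pea-comb: (208 − 205.875)² / 205.875 = 0.0219
  feathered-shank single-comb: (67 − 68.625)² / 68.625 = 0.0385
  clean-shank pea-comb: (69 − 68.625)² / 68.625 = 0.0020
  clean-shank single-comb: (22 − 22.875)² / 22.875 = 0.0335
χ² = 0.0219 + 0.0385 + 0.0020 + 0.0335 = 0.0959 ≈ 0.096
Degrees of freedom = 4 − 1 = 3; critical value at α = 0.05 is 7.815.
Since 0.096 < 7.815, we fail to reject the null hypothesis — the data are consistent with the 9:3:3:1 ratio.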